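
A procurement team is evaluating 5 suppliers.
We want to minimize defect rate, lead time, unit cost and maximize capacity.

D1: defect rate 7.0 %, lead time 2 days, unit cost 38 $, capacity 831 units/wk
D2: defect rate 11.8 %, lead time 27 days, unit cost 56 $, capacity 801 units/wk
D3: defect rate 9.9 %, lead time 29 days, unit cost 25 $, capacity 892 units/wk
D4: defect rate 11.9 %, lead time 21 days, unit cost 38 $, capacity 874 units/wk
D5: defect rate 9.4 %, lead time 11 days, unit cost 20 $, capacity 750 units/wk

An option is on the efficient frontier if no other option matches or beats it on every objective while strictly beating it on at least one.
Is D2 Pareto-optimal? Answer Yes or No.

D1 vs D2: defect rate 7.0≤11.8, lead time 2≤27, unit cost 38≤56, capacity 831≥801 — D1 is at least as good on every objective and strictly better on at least one, so D1 dominates D2.

No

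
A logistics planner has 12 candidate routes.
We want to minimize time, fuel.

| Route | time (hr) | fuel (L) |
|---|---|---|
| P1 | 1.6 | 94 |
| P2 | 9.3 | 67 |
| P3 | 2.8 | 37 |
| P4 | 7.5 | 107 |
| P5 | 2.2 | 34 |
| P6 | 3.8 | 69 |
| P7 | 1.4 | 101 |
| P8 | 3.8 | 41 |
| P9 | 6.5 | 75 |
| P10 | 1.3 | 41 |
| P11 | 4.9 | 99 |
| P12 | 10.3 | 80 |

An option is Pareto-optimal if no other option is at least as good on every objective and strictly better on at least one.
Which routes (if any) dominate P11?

P1, P3, P5, P6, P8, P10

P1: time 1.6≤4.9, fuel 94≤99 — dominates P11.
P3: time 2.8≤4.9, fuel 37≤99 — dominates P11.
P5: time 2.2≤4.9, fuel 34≤99 — dominates P11.
P6: time 3.8≤4.9, fuel 69≤99 — dominates P11.
P8: time 3.8≤4.9, fuel 41≤99 — dominates P11.
P10: time 1.3≤4.9, fuel 41≤99 — dominates P11.
Others (P2, P4, P7, P9, P12) are each worse than P11 on at least one objective.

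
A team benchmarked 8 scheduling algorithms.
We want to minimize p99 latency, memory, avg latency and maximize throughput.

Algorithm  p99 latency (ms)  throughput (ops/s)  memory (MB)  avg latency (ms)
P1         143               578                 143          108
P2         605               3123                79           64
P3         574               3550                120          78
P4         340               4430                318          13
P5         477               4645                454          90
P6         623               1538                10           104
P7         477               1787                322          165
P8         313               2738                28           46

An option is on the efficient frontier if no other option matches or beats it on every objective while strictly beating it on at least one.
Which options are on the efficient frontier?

P1, P2, P3, P4, P5, P6, P8

P1: not dominated (best p99 latency).
P2: not dominated.
P3: not dominated.
P4: not dominated (best avg latency).
P5: not dominated (best throughput).
P6: not dominated (best memory).
P7: dominated by P4 (p99 latency 340≤477, throughput 4430≥1787, memory 318≤322, avg latency 13≤165).
P8: not dominated.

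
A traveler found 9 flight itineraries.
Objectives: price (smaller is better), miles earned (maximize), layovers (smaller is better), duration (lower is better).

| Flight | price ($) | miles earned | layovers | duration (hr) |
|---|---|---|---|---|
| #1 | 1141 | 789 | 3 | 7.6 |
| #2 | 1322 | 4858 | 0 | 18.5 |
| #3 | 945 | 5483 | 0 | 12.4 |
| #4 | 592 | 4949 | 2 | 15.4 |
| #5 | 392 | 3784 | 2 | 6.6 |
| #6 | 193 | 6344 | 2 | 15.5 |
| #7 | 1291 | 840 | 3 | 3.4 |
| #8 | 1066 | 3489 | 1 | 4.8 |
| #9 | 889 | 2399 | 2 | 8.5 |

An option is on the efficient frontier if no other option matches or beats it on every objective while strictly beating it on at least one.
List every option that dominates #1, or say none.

#5: price 392≤1141, miles earned 3784≥789, layovers 2≤3, duration 6.6≤7.6 — dominates #1.
#8: price 1066≤1141, miles earned 3489≥789, layovers 1≤3, duration 4.8≤7.6 — dominates #1.
Others (#2, #3, #4, #6, #7, #9) are each worse than #1 on at least one objective.

#5, #8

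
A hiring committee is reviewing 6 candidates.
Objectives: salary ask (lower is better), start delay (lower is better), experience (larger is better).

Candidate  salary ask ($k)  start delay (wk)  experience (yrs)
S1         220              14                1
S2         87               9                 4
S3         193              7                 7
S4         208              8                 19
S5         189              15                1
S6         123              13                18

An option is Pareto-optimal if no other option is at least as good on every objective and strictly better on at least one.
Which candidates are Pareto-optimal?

S2, S3, S4, S6

S1: dominated by S2 (salary ask 87≤220, start delay 9≤14, experience 4≥1).
S2: not dominated (best salary ask).
S3: not dominated (best start delay).
S4: not dominated (best experience).
S5: dominated by S2 (salary ask 87≤189, start delay 9≤15, experience 4≥1).
S6: not dominated.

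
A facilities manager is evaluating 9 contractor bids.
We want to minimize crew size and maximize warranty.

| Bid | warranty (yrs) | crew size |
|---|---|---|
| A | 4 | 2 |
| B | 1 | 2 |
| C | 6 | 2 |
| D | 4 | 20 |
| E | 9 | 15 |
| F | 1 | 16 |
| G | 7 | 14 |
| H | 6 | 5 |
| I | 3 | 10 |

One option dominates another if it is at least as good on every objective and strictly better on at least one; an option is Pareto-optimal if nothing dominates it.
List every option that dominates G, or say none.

A: worse on warranty (4 vs 7).
B: worse on warranty (1 vs 7).
C: worse on warranty (6 vs 7).
D: worse on warranty (4 vs 7).
E: worse on crew size (15 vs 14).
F: worse on warranty (1 vs 7).
H: worse on warranty (6 vs 7).
I: worse on warranty (3 vs 7).
No option dominates G.

none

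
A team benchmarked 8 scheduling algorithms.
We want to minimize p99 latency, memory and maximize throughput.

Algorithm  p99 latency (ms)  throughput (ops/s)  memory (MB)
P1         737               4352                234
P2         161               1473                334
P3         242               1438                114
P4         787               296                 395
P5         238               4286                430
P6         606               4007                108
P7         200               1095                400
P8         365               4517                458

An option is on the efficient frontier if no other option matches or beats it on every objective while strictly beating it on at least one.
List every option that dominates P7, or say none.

P2: p99 latency 161≤200, throughput 1473≥1095, memory 334≤400 — dominates P7.
Others (P1, P3, P4, P5, P6, P8) are each worse than P7 on at least one objective.

P2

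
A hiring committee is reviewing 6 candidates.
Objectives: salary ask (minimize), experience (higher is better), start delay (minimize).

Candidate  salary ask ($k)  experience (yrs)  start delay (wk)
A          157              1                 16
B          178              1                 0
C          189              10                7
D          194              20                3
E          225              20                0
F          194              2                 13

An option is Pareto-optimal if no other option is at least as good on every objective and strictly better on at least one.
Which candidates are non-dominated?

A, B, C, D, E

A: not dominated (best salary ask).
B: not dominated.
C: not dominated.
D: not dominated.
E: not dominated.
F: dominated by C (salary ask 189≤194, experience 10≥2, start delay 7≤13).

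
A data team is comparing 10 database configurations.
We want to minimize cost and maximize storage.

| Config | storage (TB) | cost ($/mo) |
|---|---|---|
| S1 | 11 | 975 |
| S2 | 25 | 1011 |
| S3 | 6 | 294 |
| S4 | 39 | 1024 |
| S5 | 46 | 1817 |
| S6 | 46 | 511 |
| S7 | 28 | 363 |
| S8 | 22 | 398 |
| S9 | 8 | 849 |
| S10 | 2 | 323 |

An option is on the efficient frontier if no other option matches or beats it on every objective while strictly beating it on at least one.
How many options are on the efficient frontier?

3

S1: dominated by S6 (storage 46≥11, cost 511≤975).
S2: dominated by S6 (storage 46≥25, cost 511≤1011).
S3: not dominated (best cost).
S4: dominated by S6 (storage 46≥39, cost 511≤1024).
S5: dominated by S6 (storage 46≥46, cost 511≤1817).
S6: not dominated.
S7: not dominated.
S8: dominated by S7 (storage 28≥22, cost 363≤398).
S9: dominated by S6 (storage 46≥8, cost 511≤849).
S10: dominated by S3 (storage 6≥2, cost 294≤323).
Pareto-optimal: S3, S6, S7 → 3.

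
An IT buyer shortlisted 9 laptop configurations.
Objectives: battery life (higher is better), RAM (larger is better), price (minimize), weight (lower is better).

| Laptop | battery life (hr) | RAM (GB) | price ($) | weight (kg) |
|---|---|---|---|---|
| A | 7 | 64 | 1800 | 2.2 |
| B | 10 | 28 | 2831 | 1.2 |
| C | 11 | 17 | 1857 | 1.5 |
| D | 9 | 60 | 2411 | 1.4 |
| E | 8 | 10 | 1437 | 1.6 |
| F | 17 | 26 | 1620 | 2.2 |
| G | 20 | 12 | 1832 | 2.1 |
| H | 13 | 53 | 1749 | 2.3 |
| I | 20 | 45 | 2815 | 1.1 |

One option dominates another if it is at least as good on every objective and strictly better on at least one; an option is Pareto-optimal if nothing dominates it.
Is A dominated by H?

No

H vs A: H is worse on RAM (53 vs 64), so it does not dominate A.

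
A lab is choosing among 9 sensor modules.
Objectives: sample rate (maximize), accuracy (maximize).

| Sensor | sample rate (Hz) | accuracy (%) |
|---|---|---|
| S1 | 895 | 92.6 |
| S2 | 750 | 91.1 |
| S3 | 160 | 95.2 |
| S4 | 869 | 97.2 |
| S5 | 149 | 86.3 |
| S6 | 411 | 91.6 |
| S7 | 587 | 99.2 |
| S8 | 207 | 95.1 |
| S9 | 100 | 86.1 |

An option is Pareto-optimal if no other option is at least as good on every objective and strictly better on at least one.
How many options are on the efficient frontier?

3

S1: not dominated (best sample rate).
S2: dominated by S1 (sample rate 895≥750, accuracy 92.6≥91.1).
S3: dominated by S4 (sample rate 869≥160, accuracy 97.2≥95.2).
S4: not dominated.
S5: dominated by S1 (sample rate 895≥149, accuracy 92.6≥86.3).
S6: dominated by S1 (sample rate 895≥411, accuracy 92.6≥91.6).
S7: not dominated (best accuracy).
S8: dominated by S4 (sample rate 869≥207, accuracy 97.2≥95.1).
S9: dominated by S1 (sample rate 895≥100, accuracy 92.6≥86.1).
Pareto-optimal: S1, S4, S7 → 3.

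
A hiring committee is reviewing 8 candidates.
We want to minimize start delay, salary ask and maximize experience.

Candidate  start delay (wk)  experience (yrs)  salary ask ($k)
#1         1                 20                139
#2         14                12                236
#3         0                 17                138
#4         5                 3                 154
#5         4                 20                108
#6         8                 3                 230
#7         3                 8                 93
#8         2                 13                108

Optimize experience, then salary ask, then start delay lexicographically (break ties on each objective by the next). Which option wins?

#5

First maximize experience: best is 20, kept {#1, #5}.
Then minimize salary ask: best is 108, kept {#5}.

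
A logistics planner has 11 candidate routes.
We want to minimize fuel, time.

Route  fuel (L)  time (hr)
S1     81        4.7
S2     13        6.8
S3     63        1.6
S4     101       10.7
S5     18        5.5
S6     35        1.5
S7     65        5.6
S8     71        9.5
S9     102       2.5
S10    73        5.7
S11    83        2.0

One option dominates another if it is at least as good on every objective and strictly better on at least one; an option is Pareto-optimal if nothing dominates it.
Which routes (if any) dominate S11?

S3, S6

S3: fuel 63≤83, time 1.6≤2.0 — dominates S11.
S6: fuel 35≤83, time 1.5≤2.0 — dominates S11.
Others (S1, S2, S4, S5, S7, S8, S9, S10) are each worse than S11 on at least one objective.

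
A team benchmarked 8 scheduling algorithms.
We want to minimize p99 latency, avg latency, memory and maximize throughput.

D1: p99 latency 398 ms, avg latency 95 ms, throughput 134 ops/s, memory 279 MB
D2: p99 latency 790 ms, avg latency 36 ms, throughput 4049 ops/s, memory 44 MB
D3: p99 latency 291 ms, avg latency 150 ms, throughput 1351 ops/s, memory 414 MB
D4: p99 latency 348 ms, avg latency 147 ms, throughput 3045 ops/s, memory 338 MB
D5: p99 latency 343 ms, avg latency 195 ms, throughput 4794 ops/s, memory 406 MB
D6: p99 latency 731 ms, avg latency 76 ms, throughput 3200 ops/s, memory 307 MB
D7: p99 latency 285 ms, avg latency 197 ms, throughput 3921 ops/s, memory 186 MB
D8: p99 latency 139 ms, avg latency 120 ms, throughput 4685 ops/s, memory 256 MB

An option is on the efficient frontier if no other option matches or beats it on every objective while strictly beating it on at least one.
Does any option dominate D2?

No

D1: worse on avg latency (95 vs 36).
D3: worse on avg latency (150 vs 36).
D4: worse on avg latency (147 vs 36).
D5: worse on avg latency (195 vs 36).
D6: worse on avg latency (76 vs 36).
D7: worse on avg latency (197 vs 36).
D8: worse on avg latency (120 vs 36).
No option is at least as good as D2 on every objective and strictly better on one.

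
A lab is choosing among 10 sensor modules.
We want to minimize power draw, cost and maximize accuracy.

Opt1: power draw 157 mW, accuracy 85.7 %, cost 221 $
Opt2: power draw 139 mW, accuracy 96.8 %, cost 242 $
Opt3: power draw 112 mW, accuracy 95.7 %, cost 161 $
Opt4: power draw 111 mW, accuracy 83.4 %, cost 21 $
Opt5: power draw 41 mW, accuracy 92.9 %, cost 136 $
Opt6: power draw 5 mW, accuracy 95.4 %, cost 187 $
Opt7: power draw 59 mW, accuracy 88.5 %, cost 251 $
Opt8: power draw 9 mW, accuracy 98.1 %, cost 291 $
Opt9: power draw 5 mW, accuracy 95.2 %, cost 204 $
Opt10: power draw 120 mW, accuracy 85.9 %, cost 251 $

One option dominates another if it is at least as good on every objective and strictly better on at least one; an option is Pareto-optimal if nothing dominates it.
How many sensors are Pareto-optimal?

Opt1: dominated by Opt3 (power draw 112≤157, accuracy 95.7≥85.7, cost 161≤221).
Opt2: not dominated.
Opt3: not dominated.
Opt4: not dominated (best cost).
Opt5: not dominated.
Opt6: not dominated.
Opt7: dominated by Opt5 (power draw 41≤59, accuracy 92.9≥88.5, cost 136≤251).
Opt8: not dominated (best accuracy).
Opt9: dominated by Opt6 (power draw 5≤5, accuracy 95.4≥95.2, cost 187≤204).
Opt10: dominated by Opt3 (power draw 112≤120, accuracy 95.7≥85.9, cost 161≤251).
Pareto-optimal: Opt2, Opt3, Opt4, Opt5, Opt6, Opt8 → 6.

6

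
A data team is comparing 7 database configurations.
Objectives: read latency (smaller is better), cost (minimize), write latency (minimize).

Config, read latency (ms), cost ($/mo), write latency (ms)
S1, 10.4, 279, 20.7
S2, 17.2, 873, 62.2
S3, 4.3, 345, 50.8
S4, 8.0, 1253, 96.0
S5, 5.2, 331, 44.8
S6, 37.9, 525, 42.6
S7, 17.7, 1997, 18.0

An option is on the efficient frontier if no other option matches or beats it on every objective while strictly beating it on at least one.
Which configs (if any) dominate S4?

S3: read latency 4.3≤8.0, cost 345≤1253, write latency 50.8≤96.0 — dominates S4.
S5: read latency 5.2≤8.0, cost 331≤1253, write latency 44.8≤96.0 — dominates S4.
Others (S1, S2, S6, S7) are each worse than S4 on at least one objective.

S3, S5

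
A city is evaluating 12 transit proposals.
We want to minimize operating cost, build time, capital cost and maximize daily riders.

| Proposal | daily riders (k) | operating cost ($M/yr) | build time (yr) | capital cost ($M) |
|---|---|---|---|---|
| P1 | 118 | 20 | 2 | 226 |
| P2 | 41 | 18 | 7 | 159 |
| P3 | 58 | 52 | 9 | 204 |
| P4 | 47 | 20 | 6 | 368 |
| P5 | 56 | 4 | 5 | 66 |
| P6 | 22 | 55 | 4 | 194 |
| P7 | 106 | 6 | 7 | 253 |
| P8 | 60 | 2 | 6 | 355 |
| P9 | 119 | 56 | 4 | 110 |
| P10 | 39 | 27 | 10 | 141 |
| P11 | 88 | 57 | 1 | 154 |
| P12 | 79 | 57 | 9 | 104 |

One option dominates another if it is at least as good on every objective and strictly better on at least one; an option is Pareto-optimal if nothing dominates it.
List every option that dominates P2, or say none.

P5

P5: daily riders 56≥41, operating cost 4≤18, build time 5≤7, capital cost 66≤159 — dominates P2.
Others (P1, P3, P4, P6, P7, P8, P9, P10, P11, P12) are each worse than P2 on at least one objective.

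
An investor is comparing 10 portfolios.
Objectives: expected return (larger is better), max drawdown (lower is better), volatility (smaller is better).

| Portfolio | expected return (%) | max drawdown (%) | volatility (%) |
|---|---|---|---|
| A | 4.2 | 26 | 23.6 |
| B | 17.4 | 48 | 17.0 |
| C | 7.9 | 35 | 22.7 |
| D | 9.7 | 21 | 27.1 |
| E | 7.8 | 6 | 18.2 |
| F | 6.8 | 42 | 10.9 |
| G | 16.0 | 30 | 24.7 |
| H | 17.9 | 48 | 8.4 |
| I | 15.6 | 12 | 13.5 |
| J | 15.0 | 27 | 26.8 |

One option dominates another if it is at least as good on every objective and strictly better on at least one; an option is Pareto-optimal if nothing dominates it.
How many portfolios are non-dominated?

5

A: dominated by E (expected return 7.8≥4.2, max drawdown 6≤26, volatility 18.2≤23.6).
B: dominated by H (expected return 17.9≥17.4, max drawdown 48≤48, volatility 8.4≤17.0).
C: dominated by I (expected return 15.6≥7.9, max drawdown 12≤35, volatility 13.5≤22.7).
D: dominated by I (expected return 15.6≥9.7, max drawdown 12≤21, volatility 13.5≤27.1).
E: not dominated (best max drawdown).
F: not dominated.
G: not dominated.
H: not dominated (best expected return).
I: not dominated.
J: dominated by I (expected return 15.6≥15.0, max drawdown 12≤27, volatility 13.5≤26.8).
Pareto-optimal: E, F, G, H, I → 5.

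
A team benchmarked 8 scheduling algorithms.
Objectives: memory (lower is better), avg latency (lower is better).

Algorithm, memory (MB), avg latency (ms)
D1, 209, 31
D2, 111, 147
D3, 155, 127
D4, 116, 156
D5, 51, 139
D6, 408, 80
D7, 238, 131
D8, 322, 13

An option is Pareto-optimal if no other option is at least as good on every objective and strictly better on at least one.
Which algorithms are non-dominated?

D1: not dominated.
D2: dominated by D5 (memory 51≤111, avg latency 139≤147).
D3: not dominated.
D4: dominated by D2 (memory 111≤116, avg latency 147≤156).
D5: not dominated (best memory).
D6: dominated by D1 (memory 209≤408, avg latency 31≤80).
D7: dominated by D1 (memory 209≤238, avg latency 31≤131).
D8: not dominated (best avg latency).

D1, D3, D5, D8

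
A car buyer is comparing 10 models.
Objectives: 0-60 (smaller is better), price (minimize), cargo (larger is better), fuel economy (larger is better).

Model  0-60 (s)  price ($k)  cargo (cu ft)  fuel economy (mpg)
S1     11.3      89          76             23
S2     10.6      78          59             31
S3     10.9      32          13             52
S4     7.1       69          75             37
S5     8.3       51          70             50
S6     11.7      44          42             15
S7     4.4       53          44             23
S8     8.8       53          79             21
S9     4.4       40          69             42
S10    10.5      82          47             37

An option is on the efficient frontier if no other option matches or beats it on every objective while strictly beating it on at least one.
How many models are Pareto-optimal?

6

S1: not dominated.
S2: dominated by S4 (0-60 7.1≤10.6, price 69≤78, cargo 75≥59, fuel economy 37≥31).
S3: not dominated (best price).
S4: not dominated.
S5: not dominated.
S6: dominated by S9 (0-60 4.4≤11.7, price 40≤44, cargo 69≥42, fuel economy 42≥15).
S7: dominated by S9 (0-60 4.4≤4.4, price 40≤53, cargo 69≥44, fuel economy 42≥23).
S8: not dominated (best cargo).
S9: not dominated.
S10: dominated by S4 (0-60 7.1≤10.5, price 69≤82, cargo 75≥47, fuel economy 37≥37).
Pareto-optimal: S1, S3, S4, S5, S8, S9 → 6.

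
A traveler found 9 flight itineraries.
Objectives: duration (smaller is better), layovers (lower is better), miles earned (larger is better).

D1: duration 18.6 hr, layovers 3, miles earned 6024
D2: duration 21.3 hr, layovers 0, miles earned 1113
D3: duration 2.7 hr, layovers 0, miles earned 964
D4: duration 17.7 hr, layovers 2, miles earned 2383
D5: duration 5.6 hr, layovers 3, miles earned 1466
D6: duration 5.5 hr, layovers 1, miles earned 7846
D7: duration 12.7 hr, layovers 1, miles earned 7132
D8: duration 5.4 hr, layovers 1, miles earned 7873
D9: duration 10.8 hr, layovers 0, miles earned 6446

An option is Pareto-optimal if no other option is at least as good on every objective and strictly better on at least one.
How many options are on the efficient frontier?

3

D1: dominated by D6 (duration 5.5≤18.6, layovers 1≤3, miles earned 7846≥6024).
D2: dominated by D9 (duration 10.8≤21.3, layovers 0≤0, miles earned 6446≥1113).
D3: not dominated (best duration).
D4: dominated by D6 (duration 5.5≤17.7, layovers 1≤2, miles earned 7846≥2383).
D5: dominated by D6 (duration 5.5≤5.6, layovers 1≤3, miles earned 7846≥1466).
D6: dominated by D8 (duration 5.4≤5.5, layovers 1≤1, miles earned 7873≥7846).
D7: dominated by D6 (duration 5.5≤12.7, layovers 1≤1, miles earned 7846≥7132).
D8: not dominated (best miles earned).
D9: not dominated.
Pareto-optimal: D3, D8, D9 → 3.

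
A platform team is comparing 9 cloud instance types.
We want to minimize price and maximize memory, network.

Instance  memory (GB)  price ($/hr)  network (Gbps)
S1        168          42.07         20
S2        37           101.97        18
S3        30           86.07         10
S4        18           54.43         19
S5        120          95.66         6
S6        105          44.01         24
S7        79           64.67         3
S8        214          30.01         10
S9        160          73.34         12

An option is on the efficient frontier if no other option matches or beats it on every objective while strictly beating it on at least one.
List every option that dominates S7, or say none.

S1: memory 168≥79, price 42.07≤64.67, network 20≥3 — dominates S7.
S6: memory 105≥79, price 44.01≤64.67, network 24≥3 — dominates S7.
S8: memory 214≥79, price 30.01≤64.67, network 10≥3 — dominates S7.
Others (S2, S3, S4, S5, S9) are each worse than S7 on at least one objective.

S1, S6, S8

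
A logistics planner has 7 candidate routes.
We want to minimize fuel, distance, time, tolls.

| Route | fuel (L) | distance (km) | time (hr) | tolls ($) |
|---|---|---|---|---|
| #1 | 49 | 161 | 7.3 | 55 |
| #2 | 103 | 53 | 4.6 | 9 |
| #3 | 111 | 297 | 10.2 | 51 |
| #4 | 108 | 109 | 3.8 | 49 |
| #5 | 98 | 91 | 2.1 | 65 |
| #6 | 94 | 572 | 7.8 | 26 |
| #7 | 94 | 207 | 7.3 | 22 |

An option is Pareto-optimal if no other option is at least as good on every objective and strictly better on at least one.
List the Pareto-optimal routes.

#1: not dominated (best fuel).
#2: not dominated (best distance).
#3: dominated by #2 (fuel 103≤111, distance 53≤297, time 4.6≤10.2, tolls 9≤51).
#4: not dominated.
#5: not dominated (best time).
#6: dominated by #7 (fuel 94≤94, distance 207≤572, time 7.3≤7.8, tolls 22≤26).
#7: not dominated.

#1, #2, #4, #5, #7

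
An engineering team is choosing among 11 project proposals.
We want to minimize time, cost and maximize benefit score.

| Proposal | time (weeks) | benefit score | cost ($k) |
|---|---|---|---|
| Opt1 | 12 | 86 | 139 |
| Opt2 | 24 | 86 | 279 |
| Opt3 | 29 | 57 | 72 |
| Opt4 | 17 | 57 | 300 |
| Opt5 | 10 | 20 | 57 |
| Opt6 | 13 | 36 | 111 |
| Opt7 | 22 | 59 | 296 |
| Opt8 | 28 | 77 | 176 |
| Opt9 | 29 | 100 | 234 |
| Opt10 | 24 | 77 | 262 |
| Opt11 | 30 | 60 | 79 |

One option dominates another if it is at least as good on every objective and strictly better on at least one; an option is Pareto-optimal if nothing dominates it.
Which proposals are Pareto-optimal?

Opt1, Opt3, Opt5, Opt6, Opt9, Opt11

Opt1: not dominated.
Opt2: dominated by Opt1 (time 12≤24, benefit score 86≥86, cost 139≤279).
Opt3: not dominated.
Opt4: dominated by Opt1 (time 12≤17, benefit score 86≥57, cost 139≤300).
Opt5: not dominated (best time).
Opt6: not dominated.
Opt7: dominated by Opt1 (time 12≤22, benefit score 86≥59, cost 139≤296).
Opt8: dominated by Opt1 (time 12≤28, benefit score 86≥77, cost 139≤176).
Opt9: not dominated (best benefit score).
Opt10: dominated by Opt1 (time 12≤24, benefit score 86≥77, cost 139≤262).
Opt11: not dominated.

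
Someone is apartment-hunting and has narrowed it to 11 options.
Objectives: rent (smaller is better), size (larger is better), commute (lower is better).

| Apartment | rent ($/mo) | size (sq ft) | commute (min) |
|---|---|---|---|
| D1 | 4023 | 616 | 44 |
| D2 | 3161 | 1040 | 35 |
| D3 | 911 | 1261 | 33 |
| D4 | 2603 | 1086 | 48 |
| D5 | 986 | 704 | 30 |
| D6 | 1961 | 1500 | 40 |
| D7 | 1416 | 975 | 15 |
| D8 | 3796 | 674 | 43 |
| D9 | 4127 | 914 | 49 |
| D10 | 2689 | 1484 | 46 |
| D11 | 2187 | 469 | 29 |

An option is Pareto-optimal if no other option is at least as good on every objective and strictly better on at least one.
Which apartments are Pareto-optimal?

D3, D5, D6, D7

D1: dominated by D2 (rent 3161≤4023, size 1040≥616, commute 35≤44).
D2: dominated by D3 (rent 911≤3161, size 1261≥1040, commute 33≤35).
D3: not dominated (best rent).
D4: dominated by D3 (rent 911≤2603, size 1261≥1086, commute 33≤48).
D5: not dominated.
D6: not dominated (best size).
D7: not dominated (best commute).
D8: dominated by D2 (rent 3161≤3796, size 1040≥674, commute 35≤43).
D9: dominated by D2 (rent 3161≤4127, size 1040≥914, commute 35≤49).
D10: dominated by D6 (rent 1961≤2689, size 1500≥1484, commute 40≤46).
D11: dominated by D7 (rent 1416≤2187, size 975≥469, commute 15≤29).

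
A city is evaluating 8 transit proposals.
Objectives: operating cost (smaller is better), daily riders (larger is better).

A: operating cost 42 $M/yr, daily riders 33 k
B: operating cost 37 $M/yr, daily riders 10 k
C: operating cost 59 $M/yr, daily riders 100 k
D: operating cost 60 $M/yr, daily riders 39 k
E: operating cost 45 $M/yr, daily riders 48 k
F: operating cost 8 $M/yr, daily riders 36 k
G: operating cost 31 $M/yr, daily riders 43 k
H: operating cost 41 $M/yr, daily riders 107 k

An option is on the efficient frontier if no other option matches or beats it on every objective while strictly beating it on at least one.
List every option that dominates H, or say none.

none

A: worse on operating cost (42 vs 41).
B: worse on daily riders (10 vs 107).
C: worse on operating cost (59 vs 41).
D: worse on operating cost (60 vs 41).
E: worse on operating cost (45 vs 41).
F: worse on daily riders (36 vs 107).
G: worse on daily riders (43 vs 107).
No option dominates H.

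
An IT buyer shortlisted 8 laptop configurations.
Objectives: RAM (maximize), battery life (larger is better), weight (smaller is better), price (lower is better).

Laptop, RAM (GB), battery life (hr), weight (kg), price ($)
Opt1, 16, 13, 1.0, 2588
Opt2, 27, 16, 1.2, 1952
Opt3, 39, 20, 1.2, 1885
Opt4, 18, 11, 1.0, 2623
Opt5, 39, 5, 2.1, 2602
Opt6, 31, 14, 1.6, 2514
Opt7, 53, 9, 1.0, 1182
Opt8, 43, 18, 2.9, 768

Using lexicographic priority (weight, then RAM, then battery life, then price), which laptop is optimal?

First minimize weight: best is 1.0, kept {Opt1, Opt4, Opt7}.
Then maximize RAM: best is 53, kept {Opt7}.

Opt7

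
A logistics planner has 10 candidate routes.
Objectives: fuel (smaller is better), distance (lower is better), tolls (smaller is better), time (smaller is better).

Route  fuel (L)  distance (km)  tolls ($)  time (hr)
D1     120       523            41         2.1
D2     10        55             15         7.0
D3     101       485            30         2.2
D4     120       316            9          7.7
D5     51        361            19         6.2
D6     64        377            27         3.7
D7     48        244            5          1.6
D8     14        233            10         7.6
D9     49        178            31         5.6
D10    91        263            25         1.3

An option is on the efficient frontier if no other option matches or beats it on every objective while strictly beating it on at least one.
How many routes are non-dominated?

5

D1: dominated by D7 (fuel 48≤120, distance 244≤523, tolls 5≤41, time 1.6≤2.1).
D2: not dominated (best fuel).
D3: dominated by D7 (fuel 48≤101, distance 244≤485, tolls 5≤30, time 1.6≤2.2).
D4: dominated by D7 (fuel 48≤120, distance 244≤316, tolls 5≤9, time 1.6≤7.7).
D5: dominated by D7 (fuel 48≤51, distance 244≤361, tolls 5≤19, time 1.6≤6.2).
D6: dominated by D7 (fuel 48≤64, distance 244≤377, tolls 5≤27, time 1.6≤3.7).
D7: not dominated (best tolls).
D8: not dominated.
D9: not dominated.
D10: not dominated (best time).
Pareto-optimal: D2, D7, D8, D9, D10 → 5.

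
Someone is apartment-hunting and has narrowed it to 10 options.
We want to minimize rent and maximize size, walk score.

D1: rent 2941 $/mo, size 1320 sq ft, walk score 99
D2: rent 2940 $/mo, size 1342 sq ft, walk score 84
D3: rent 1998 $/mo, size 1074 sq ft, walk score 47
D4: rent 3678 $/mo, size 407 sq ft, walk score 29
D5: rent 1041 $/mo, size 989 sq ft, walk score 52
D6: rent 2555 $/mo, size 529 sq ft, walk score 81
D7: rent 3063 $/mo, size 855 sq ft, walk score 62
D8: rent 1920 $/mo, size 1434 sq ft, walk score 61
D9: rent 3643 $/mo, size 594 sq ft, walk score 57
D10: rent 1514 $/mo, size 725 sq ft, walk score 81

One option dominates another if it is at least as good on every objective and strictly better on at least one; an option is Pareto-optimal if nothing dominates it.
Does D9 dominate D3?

D9 vs D3: D9 is worse on rent (3643 vs 1998), so it does not dominate D3.

No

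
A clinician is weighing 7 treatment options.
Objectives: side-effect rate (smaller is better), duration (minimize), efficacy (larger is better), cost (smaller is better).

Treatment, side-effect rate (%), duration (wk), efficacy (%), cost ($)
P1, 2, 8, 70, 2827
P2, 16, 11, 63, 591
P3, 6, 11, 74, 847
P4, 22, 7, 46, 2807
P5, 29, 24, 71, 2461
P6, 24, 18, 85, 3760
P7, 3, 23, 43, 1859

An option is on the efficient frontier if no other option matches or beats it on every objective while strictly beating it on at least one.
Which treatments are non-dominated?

P1: not dominated (best side-effect rate).
P2: not dominated (best cost).
P3: not dominated.
P4: not dominated (best duration).
P5: dominated by P3 (side-effect rate 6≤29, duration 11≤24, efficacy 74≥71, cost 847≤2461).
P6: not dominated (best efficacy).
P7: not dominated.

P1, P2, P3, P4, P6, P7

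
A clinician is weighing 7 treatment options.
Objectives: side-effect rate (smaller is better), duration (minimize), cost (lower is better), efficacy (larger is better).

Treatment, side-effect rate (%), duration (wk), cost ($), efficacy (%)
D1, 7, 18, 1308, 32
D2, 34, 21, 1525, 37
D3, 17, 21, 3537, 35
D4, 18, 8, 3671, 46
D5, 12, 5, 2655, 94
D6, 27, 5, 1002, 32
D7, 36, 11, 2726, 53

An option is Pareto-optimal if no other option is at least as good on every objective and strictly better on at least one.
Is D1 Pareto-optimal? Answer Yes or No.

D2: worse on side-effect rate (34 vs 7).
D3: worse on side-effect rate (17 vs 7).
D4: worse on side-effect rate (18 vs 7).
D5: worse on side-effect rate (12 vs 7).
D6: worse on side-effect rate (27 vs 7).
D7: worse on side-effect rate (36 vs 7).
No option is at least as good as D1 on every objective and strictly better on one.

Yes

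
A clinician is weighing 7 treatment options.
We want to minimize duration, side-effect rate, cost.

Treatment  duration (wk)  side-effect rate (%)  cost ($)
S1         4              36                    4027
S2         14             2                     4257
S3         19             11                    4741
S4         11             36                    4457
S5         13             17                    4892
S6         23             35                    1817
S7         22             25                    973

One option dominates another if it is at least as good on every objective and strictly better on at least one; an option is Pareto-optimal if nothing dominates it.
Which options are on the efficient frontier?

S1, S2, S5, S7

S1: not dominated (best duration).
S2: not dominated (best side-effect rate).
S3: dominated by S2 (duration 14≤19, side-effect rate 2≤11, cost 4257≤4741).
S4: dominated by S1 (duration 4≤11, side-effect rate 36≤36, cost 4027≤4457).
S5: not dominated.
S6: dominated by S7 (duration 22≤23, side-effect rate 25≤35, cost 973≤1817).
S7: not dominated (best cost).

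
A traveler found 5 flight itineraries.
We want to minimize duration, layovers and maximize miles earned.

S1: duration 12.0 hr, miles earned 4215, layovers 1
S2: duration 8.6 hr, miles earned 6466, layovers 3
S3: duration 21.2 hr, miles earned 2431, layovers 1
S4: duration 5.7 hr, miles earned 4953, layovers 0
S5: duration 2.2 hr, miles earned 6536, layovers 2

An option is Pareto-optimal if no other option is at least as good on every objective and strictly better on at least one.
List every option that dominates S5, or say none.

none

S1: worse on duration (12.0 vs 2.2).
S2: worse on duration (8.6 vs 2.2).
S3: worse on duration (21.2 vs 2.2).
S4: worse on duration (5.7 vs 2.2).
No option dominates S5.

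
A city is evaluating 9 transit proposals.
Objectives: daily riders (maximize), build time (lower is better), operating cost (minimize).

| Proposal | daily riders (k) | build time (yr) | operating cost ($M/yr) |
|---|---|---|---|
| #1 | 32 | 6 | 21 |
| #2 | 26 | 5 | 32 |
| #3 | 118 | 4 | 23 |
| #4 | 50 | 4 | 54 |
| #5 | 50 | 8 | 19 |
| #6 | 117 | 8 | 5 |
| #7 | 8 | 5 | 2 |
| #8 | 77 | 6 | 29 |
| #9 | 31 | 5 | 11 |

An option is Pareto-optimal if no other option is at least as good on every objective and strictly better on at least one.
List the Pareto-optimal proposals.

#1, #3, #6, #7, #9

#1: not dominated.
#2: dominated by #3 (daily riders 118≥26, build time 4≤5, operating cost 23≤32).
#3: not dominated (best daily riders).
#4: dominated by #3 (daily riders 118≥50, build time 4≤4, operating cost 23≤54).
#5: dominated by #6 (daily riders 117≥50, build time 8≤8, operating cost 5≤19).
#6: not dominated.
#7: not dominated (best operating cost).
#8: dominated by #3 (daily riders 118≥77, build time 4≤6, operating cost 23≤29).
#9: not dominated.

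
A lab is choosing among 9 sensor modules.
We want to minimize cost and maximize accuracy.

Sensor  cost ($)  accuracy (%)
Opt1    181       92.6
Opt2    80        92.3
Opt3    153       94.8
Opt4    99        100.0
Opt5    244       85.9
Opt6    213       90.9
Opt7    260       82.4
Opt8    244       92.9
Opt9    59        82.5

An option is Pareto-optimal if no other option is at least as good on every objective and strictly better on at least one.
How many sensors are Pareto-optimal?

3

Opt1: dominated by Opt3 (cost 153≤181, accuracy 94.8≥92.6).
Opt2: not dominated.
Opt3: dominated by Opt4 (cost 99≤153, accuracy 100.0≥94.8).
Opt4: not dominated (best accuracy).
Opt5: dominated by Opt1 (cost 181≤244, accuracy 92.6≥85.9).
Opt6: dominated by Opt1 (cost 181≤213, accuracy 92.6≥90.9).
Opt7: dominated by Opt1 (cost 181≤260, accuracy 92.6≥82.4).
Opt8: dominated by Opt3 (cost 153≤244, accuracy 94.8≥92.9).
Opt9: not dominated (best cost).
Pareto-optimal: Opt2, Opt4, Opt9 → 3.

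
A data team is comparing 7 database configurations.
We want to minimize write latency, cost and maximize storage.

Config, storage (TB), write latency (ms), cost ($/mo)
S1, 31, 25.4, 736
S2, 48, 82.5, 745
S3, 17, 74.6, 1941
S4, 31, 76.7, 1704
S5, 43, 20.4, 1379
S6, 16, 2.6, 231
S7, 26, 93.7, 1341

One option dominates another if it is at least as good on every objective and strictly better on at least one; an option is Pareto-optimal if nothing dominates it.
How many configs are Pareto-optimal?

4

S1: not dominated.
S2: not dominated (best storage).
S3: dominated by S1 (storage 31≥17, write latency 25.4≤74.6, cost 736≤1941).
S4: dominated by S1 (storage 31≥31, write latency 25.4≤76.7, cost 736≤1704).
S5: not dominated.
S6: not dominated (best write latency).
S7: dominated by S1 (storage 31≥26, write latency 25.4≤93.7, cost 736≤1341).
Pareto-optimal: S1, S2, S5, S6 → 4.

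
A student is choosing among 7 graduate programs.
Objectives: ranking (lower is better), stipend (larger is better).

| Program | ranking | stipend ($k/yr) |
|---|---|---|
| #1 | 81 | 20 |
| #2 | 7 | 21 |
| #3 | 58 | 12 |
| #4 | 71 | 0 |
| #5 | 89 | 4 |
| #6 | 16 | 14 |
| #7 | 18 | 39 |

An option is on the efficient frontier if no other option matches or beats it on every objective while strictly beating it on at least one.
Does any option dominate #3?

Yes

#2 vs #3: ranking 7≤58, stipend 21≥12 — #2 is at least as good on every objective and strictly better on at least one, so #2 dominates #3.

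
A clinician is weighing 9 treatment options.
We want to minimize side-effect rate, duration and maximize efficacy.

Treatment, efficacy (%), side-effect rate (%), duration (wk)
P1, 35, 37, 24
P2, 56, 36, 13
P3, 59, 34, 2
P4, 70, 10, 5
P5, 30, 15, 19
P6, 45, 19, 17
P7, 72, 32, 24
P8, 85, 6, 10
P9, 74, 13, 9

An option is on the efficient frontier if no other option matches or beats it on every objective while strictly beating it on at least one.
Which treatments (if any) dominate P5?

P4: efficacy 70≥30, side-effect rate 10≤15, duration 5≤19 — dominates P5.
P8: efficacy 85≥30, side-effect rate 6≤15, duration 10≤19 — dominates P5.
P9: efficacy 74≥30, side-effect rate 13≤15, duration 9≤19 — dominates P5.
Others (P1, P2, P3, P6, P7) are each worse than P5 on at least one objective.

P4, P8, P9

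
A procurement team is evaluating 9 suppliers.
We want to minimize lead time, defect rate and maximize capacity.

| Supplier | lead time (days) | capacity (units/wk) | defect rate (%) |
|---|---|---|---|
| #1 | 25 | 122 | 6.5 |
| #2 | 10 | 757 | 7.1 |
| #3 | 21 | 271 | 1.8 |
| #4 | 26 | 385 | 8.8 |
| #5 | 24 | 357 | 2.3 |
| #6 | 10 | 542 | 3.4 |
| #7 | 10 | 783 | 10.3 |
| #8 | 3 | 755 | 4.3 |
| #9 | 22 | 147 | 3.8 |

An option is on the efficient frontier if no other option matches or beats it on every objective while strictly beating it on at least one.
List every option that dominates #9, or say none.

#3: lead time 21≤22, capacity 271≥147, defect rate 1.8≤3.8 — dominates #9.
#6: lead time 10≤22, capacity 542≥147, defect rate 3.4≤3.8 — dominates #9.
Others (#1, #2, #4, #5, #7, #8) are each worse than #9 on at least one objective.

#3, #6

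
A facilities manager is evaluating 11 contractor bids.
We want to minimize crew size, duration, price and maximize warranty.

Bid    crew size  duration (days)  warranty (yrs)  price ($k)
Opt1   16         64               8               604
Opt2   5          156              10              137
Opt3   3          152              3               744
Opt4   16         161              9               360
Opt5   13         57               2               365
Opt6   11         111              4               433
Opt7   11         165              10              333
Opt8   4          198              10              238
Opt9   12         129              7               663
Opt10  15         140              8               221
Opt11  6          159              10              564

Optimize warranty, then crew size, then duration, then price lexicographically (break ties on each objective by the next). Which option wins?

Opt8

First maximize warranty: best is 10, kept {Opt2, Opt7, Opt8, Opt11}.
Then minimize crew size: best is 4, kept {Opt8}.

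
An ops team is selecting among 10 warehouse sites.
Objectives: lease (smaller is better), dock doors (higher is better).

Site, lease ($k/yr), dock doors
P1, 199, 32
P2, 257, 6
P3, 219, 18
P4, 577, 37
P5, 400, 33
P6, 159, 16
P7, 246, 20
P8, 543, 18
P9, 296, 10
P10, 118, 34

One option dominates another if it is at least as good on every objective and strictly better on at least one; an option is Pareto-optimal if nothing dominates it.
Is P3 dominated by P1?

Yes

P1 vs P3: lease 199≤219, dock doors 32≥18 — P1 is at least as good on every objective with at least one strict improvement.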